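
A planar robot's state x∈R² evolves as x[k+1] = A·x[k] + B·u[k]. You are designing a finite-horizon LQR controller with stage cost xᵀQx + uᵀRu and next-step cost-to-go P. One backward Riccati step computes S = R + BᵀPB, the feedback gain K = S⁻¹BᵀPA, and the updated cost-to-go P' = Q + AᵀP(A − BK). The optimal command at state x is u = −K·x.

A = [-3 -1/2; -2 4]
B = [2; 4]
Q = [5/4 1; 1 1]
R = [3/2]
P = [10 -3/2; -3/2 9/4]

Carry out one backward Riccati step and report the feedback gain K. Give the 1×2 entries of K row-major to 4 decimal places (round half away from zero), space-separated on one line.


BᵀP = [14.0000 6.0000]
S = R + BᵀPB = [3/2] + [52.0000] = [53.5000]
BᵀPA = [-54.0000 17.0000]
K = S⁻¹·BᵀPA = [-1.0093 0.3178]
A−BK = [-0.9813 -1.1355; 2.0374 2.7290]
AᵀP(A−BK) = [26.4953 30.6589; 30.6589 39.0981]
P' = Q + AᵀP(A−BK) = [27.7453 31.6589; 31.6589 40.0981]
tr(P') = 67.8435

-1.0093 0.3178


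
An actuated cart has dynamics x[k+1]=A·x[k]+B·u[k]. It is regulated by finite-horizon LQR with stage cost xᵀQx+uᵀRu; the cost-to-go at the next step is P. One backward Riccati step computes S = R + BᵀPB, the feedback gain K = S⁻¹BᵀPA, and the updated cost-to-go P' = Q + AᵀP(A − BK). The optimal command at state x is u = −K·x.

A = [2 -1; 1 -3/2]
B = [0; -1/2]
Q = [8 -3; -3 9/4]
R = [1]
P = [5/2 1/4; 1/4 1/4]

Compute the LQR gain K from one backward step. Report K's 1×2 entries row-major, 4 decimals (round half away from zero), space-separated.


-0.3529 0.2941

BᵀP = [-0.1250 -0.1250]
S = R + BᵀPB = [1] + [0.0625] = [1.0625]
BᵀPA = [-0.3750 0.3125]
K = S⁻¹·BᵀPA = [-0.3529 0.2941]
A−BK = [2.0000 -1.0000; 0.8235 -1.3529]
AᵀP(A−BK) = [11.1176 -6.2647; -6.2647 3.7206]
P' = Q + AᵀP(A−BK) = [19.1176 -9.2647; -9.2647 5.9706]
tr(P') = 25.0882


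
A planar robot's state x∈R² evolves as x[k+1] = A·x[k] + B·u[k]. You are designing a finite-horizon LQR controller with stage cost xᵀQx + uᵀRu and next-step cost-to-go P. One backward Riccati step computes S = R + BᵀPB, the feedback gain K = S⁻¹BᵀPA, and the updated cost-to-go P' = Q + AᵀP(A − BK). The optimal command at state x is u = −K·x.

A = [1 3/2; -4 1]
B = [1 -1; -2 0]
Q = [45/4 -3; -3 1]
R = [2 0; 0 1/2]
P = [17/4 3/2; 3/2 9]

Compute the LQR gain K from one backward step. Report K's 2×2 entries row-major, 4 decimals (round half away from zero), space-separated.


1.8850 -0.4648 0.8645 -1.7802

BᵀP = [1.2500 -16.5000; -4.2500 -1.5000]
S = R + BᵀPB = [2 0; 0 1/2] + [34.2500 -1.2500; -1.2500 4.2500] = [36.2500 -1.2500; -1.2500 4.7500]
BᵀPA = [67.2500 -14.6250; 1.7500 -7.8750]
K = S⁻¹·BᵀPA = [1.8850 -0.4648; 0.8645 -1.7802]
A−BK = [-0.0205 0.1846; -0.2300 0.0703]
AᵀP(A−BK) = [7.9722 -2.7495; -2.7495 2.2451]
P' = Q + AᵀP(A−BK) = [19.2222 -5.7495; -5.7495 3.2451]
tr(P') = 22.4672


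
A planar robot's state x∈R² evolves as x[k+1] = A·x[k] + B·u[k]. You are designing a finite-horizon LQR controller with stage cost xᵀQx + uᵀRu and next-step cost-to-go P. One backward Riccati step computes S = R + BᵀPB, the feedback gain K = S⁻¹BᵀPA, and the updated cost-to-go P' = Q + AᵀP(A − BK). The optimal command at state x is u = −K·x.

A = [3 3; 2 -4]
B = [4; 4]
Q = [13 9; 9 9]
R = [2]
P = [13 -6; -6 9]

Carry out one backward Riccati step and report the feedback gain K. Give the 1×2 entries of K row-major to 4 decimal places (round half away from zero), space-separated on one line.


BᵀP = [28.0000 12.0000]
S = R + BᵀPB = [2] + [160.0000] = [162.0000]
BᵀPA = [108.0000 36.0000]
K = S⁻¹·BᵀPA = [0.6667 0.2222]
A−BK = [0.3333 2.1111; -0.6667 -4.8889]
AᵀP(A−BK) = [9.0000 57.0000; 57.0000 397.0000]
P' = Q + AᵀP(A−BK) = [22.0000 66.0000; 66.0000 406.0000]
tr(P') = 428.0000

0.6667 0.2222


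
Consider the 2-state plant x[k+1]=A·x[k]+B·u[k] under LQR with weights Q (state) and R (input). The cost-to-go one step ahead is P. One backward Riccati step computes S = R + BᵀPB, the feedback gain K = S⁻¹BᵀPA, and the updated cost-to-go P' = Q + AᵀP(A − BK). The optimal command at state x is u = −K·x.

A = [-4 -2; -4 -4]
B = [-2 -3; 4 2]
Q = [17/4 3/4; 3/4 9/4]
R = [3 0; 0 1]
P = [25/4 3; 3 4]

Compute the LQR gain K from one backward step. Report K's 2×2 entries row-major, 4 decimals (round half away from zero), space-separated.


-2.2078 -1.7735 2.7508 1.8156

BᵀP = [-0.5000 10.0000; -12.7500 -1.0000]
S = R + BᵀPB = [3 0; 0 1] + [41.0000 21.5000; 21.5000 36.2500] = [44.0000 21.5000; 21.5000 37.2500]
BᵀPA = [-38.0000 -39.0000; 55.0000 29.5000]
K = S⁻¹·BᵀPA = [-2.2078 -1.7735; 2.7508 1.8156]
A−BK = [-0.1632 -0.1003; -0.6705 -0.5371]
AᵀP(A−BK) = [24.8107 18.7482; 18.7482 14.2724]
P' = Q + AᵀP(A−BK) = [29.0607 19.4982; 19.4982 16.5224]
tr(P') = 45.5831


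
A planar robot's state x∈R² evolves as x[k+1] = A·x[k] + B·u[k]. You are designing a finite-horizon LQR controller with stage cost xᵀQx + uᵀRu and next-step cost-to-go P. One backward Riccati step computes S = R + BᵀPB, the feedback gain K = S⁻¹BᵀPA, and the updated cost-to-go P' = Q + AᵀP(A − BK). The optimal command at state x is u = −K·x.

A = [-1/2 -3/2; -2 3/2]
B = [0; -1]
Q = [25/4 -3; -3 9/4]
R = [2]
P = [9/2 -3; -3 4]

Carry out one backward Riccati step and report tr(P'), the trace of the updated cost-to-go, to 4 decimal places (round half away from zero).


26.8333

BᵀP = [3.0000 -4.0000]
S = R + BᵀPB = [2] + [4.0000] = [6.0000]
BᵀPA = [6.5000 -10.5000]
K = S⁻¹·BᵀPA = [1.0833 -1.7500]
A−BK = [-0.5000 -1.5000; -0.9167 -0.2500]
AᵀP(A−BK) = [4.0833 -4.0000; -4.0000 14.2500]
P' = Q + AᵀP(A−BK) = [10.3333 -7.0000; -7.0000 16.5000]
tr(P') = 26.8333


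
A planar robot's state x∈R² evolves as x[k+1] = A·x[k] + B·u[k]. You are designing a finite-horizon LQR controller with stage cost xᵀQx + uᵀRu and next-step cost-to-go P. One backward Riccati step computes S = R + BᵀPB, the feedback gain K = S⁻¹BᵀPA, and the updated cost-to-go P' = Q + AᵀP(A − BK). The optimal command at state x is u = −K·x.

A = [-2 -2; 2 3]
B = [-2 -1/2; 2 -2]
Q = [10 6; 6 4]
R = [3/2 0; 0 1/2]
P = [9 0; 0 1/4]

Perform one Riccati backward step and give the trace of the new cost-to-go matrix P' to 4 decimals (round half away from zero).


17.0781

BᵀP = [-18.0000 0.5000; -4.5000 -0.5000]
S = R + BᵀPB = [3/2 0; 0 1/2] + [37.0000 8.0000; 8.0000 3.2500] = [38.5000 8.0000; 8.0000 3.7500]
BᵀPA = [37.0000 37.5000; 8.0000 7.5000]
K = S⁻¹·BᵀPA = [0.9300 1.0031; 0.1493 -0.1400]
A−BK = [-0.0653 -0.0638; 0.4386 0.7138]
AᵀP(A−BK) = [1.3950 1.5047; 1.5047 1.6831]
P' = Q + AᵀP(A−BK) = [11.3950 7.5047; 7.5047 5.6831]
tr(P') = 17.0781


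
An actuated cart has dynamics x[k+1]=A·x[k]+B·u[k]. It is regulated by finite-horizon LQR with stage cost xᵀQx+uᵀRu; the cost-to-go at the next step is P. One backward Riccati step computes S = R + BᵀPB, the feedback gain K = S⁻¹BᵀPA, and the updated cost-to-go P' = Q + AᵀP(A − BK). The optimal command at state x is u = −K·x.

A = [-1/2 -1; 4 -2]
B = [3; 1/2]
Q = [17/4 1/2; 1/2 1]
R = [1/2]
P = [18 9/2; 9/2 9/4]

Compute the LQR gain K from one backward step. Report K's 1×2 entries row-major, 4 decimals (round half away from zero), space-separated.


0.1720 -0.4842

BᵀP = [56.2500 14.6250]
S = R + BᵀPB = [1/2] + [176.0625] = [176.5625]
BᵀPA = [30.3750 -85.5000]
K = S⁻¹·BᵀPA = [0.1720 -0.4842]
A−BK = [-1.0161 0.4527; 3.9140 -1.7579]
AᵀP(A−BK) = [17.2744 -7.7910; -7.7910 3.5968]
P' = Q + AᵀP(A−BK) = [21.5244 -7.2910; -7.2910 4.5968]
tr(P') = 26.1212


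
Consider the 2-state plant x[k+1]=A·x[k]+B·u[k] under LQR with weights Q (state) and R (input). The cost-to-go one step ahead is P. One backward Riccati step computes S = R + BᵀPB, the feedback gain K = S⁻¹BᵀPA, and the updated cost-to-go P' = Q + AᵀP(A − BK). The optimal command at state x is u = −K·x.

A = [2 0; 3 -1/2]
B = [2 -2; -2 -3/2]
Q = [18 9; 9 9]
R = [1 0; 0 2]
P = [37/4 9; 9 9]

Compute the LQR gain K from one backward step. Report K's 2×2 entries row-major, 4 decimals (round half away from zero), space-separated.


-0.2007 0.0698 -1.4013 0.1397

BᵀP = [0.5000 0.0000; -32.0000 -31.5000]
S = R + BᵀPB = [1 0; 0 2] + [1.0000 -1.0000; -1.0000 111.2500] = [2.0000 -1.0000; -1.0000 113.2500]
BᵀPA = [1.0000 0.0000; -158.5000 15.7500]
K = S⁻¹·BᵀPA = [-0.2007 0.0698; -1.4013 0.1397]
A−BK = [-0.4013 0.1397; 0.4967 -0.1508]
AᵀP(A−BK) = [4.0898 -0.4290; -0.4290 0.0499]
P' = Q + AᵀP(A−BK) = [22.0898 8.5710; 8.5710 9.0499]
tr(P') = 31.1397


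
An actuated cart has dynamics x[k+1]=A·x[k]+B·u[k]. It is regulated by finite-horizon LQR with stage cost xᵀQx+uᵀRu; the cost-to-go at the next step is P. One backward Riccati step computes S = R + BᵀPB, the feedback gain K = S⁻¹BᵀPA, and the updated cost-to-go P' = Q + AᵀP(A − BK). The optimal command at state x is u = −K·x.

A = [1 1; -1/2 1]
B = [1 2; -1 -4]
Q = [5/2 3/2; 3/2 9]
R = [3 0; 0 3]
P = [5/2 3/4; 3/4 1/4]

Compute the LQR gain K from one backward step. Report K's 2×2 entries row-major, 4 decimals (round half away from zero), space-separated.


BᵀP = [1.7500 0.5000; 2.0000 0.5000]
S = R + BᵀPB = [3 0; 0 3] + [1.2500 1.5000; 1.5000 2.0000] = [4.2500 1.5000; 1.5000 5.0000]
BᵀPA = [1.5000 2.2500; 1.7500 2.5000]
K = S⁻¹·BᵀPA = [0.2566 0.3947; 0.2730 0.3816]
A−BK = [0.1974 -0.1579; 0.8487 2.9211]
AᵀP(A−BK) = [0.9498 1.4901; 1.4901 2.4079]
P' = Q + AᵀP(A−BK) = [3.4498 2.9901; 2.9901 11.4079]
tr(P') = 14.8577

0.2566 0.3947 0.2730 0.3816


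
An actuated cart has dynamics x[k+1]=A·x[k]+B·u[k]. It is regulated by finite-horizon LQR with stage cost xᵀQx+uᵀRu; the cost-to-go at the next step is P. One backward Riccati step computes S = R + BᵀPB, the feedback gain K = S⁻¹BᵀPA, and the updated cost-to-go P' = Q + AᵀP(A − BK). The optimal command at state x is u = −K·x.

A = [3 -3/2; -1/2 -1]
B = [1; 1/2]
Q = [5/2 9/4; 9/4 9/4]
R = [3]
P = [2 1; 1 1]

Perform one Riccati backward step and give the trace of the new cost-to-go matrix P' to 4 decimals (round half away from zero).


BᵀP = [2.5000 1.5000]
S = R + BᵀPB = [3] + [3.2500] = [6.2500]
BᵀPA = [6.7500 -5.2500]
K = S⁻¹·BᵀPA = [1.0800 -0.8400]
A−BK = [1.9200 -0.6600; -1.0400 -0.5800]
AᵀP(A−BK) = [7.9600 -5.0800; -5.0800 4.0900]
P' = Q + AᵀP(A−BK) = [10.4600 -2.8300; -2.8300 6.3400]
tr(P') = 16.8000

16.8000


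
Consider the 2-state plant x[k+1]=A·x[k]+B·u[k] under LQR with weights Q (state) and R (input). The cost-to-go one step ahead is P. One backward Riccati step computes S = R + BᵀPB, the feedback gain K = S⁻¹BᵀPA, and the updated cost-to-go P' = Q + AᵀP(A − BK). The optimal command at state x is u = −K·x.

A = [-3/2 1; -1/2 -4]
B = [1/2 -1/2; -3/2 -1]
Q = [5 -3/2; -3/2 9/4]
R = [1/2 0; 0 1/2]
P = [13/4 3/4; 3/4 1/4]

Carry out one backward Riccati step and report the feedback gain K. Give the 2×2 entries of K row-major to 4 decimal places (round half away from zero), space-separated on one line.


BᵀP = [0.5000 0.0000; -2.3750 -0.6250]
S = R + BᵀPB = [1/2 0; 0 1/2] + [0.2500 -0.2500; -0.2500 1.8125] = [0.7500 -0.2500; -0.2500 2.3125]
BᵀPA = [-0.7500 0.5000; 3.8750 0.1250]
K = S⁻¹·BᵀPA = [-0.4579 0.7103; 1.6262 0.1308]
A−BK = [-0.4579 0.7103; 0.4393 -2.8037]
AᵀP(A−BK) = [1.8551 -0.2243; -0.2243 0.8785]
P' = Q + AᵀP(A−BK) = [6.8551 -1.7243; -1.7243 3.1285]
tr(P') = 9.9836

-0.4579 0.7103 1.6262 0.1308


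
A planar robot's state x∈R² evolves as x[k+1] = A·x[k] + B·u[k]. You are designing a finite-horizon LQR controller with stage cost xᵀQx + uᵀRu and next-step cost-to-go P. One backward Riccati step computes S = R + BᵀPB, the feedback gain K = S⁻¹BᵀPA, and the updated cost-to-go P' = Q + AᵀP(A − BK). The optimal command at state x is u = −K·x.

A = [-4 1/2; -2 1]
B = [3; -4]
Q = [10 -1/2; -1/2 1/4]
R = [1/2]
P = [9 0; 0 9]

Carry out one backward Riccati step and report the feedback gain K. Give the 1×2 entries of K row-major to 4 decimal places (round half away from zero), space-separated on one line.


-0.1596 -0.0998

BᵀP = [27.0000 -36.0000]
S = R + BᵀPB = [1/2] + [225.0000] = [225.5000]
BᵀPA = [-36.0000 -22.5000]
K = S⁻¹·BᵀPA = [-0.1596 -0.0998]
A−BK = [-3.5211 0.7993; -2.6386 0.6009]
AᵀP(A−BK) = [174.2528 -39.5920; -39.5920 9.0050]
P' = Q + AᵀP(A−BK) = [184.2528 -40.0920; -40.0920 9.2550]
tr(P') = 193.5078


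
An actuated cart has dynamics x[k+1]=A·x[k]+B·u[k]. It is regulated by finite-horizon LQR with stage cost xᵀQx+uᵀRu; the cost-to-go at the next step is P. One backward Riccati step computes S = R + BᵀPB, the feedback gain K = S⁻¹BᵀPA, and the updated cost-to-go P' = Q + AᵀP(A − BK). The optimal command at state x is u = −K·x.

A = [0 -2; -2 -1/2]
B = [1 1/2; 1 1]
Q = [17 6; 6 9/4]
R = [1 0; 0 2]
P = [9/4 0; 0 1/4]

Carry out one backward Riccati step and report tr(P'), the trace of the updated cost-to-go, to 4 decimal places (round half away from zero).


22.9519

BᵀP = [2.2500 0.2500; 1.1250 0.2500]
S = R + BᵀPB = [1 0; 0 2] + [2.5000 1.3750; 1.3750 0.8125] = [3.5000 1.3750; 1.3750 2.8125]
BᵀPA = [-0.5000 -4.6250; -0.5000 -2.3750]
K = S⁻¹·BᵀPA = [-0.0904 -1.2250; -0.1336 -0.2456]
A−BK = [0.1572 -0.6523; -1.7760 0.9705]
AᵀP(A−BK) = [0.8880 -0.4853; -0.4853 2.8139]
P' = Q + AᵀP(A−BK) = [17.8880 5.5147; 5.5147 5.0639]
tr(P') = 22.9519


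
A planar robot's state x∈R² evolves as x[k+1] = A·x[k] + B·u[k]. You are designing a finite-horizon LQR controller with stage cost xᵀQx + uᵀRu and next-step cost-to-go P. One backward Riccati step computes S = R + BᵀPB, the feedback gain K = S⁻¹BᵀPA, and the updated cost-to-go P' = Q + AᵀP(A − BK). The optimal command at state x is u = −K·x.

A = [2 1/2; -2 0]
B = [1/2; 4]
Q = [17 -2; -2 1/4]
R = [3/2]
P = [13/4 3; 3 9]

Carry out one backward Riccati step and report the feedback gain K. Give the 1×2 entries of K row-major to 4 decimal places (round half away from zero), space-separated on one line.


-0.3016 0.0430

BᵀP = [13.6250 37.5000]
S = R + BᵀPB = [3/2] + [156.8125] = [158.3125]
BᵀPA = [-47.7500 6.8125]
K = S⁻¹·BᵀPA = [-0.3016 0.0430]
A−BK = [2.1508 0.4785; -0.7935 -0.1721]
AᵀP(A−BK) = [10.5977 2.3048; 2.3048 0.5193]
P' = Q + AᵀP(A−BK) = [27.5977 0.3048; 0.3048 0.7693]
tr(P') = 28.3671


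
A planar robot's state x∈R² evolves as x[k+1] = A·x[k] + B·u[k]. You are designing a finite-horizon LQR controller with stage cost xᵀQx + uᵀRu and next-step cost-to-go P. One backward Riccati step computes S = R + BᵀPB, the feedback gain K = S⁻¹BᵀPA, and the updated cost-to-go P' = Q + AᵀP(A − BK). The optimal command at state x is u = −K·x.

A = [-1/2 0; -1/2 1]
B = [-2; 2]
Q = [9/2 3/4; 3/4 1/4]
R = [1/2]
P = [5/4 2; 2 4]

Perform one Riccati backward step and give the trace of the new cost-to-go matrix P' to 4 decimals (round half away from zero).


BᵀP = [1.5000 4.0000]
S = R + BᵀPB = [1/2] + [5.0000] = [5.5000]
BᵀPA = [-2.7500 4.0000]
K = S⁻¹·BᵀPA = [-0.5000 0.7273]
A−BK = [-1.5000 1.4545; 0.5000 -0.4545]
AᵀP(A−BK) = [0.9375 -1.0000; -1.0000 1.0909]
P' = Q + AᵀP(A−BK) = [5.4375 -0.2500; -0.2500 1.3409]
tr(P') = 6.7784

6.7784


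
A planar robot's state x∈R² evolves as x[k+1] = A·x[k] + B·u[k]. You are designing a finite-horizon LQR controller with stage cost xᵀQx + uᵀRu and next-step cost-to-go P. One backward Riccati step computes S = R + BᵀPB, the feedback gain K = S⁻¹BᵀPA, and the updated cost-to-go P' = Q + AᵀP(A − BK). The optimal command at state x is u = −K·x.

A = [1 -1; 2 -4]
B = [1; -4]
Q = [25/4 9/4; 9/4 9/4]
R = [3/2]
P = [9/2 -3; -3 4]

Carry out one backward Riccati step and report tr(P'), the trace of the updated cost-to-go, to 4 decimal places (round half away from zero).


BᵀP = [16.5000 -19.0000]
S = R + BᵀPB = [3/2] + [92.5000] = [94.0000]
BᵀPA = [-21.5000 59.5000]
K = S⁻¹·BᵀPA = [-0.2287 0.6330]
A−BK = [1.2287 -1.6330; 1.0851 -1.4681]
AᵀP(A−BK) = [3.5824 -4.8910; -4.8910 6.8378]
P' = Q + AᵀP(A−BK) = [9.8324 -2.6410; -2.6410 9.0878]
tr(P') = 18.9202

18.9202


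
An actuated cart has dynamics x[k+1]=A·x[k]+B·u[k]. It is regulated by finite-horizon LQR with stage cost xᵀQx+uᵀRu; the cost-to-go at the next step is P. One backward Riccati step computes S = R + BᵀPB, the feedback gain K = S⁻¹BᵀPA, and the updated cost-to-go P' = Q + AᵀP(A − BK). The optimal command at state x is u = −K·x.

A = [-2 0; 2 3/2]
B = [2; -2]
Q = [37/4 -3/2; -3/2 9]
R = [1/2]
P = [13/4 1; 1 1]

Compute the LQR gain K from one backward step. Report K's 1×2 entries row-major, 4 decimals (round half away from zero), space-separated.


BᵀP = [4.5000 0.0000]
S = R + BᵀPB = [1/2] + [9.0000] = [9.5000]
BᵀPA = [-9.0000 0.0000]
K = S⁻¹·BᵀPA = [-0.9474 0.0000]
A−BK = [-0.1053 0.0000; 0.1053 1.5000]
AᵀP(A−BK) = [0.4737 0.0000; 0.0000 2.2500]
P' = Q + AᵀP(A−BK) = [9.7237 -1.5000; -1.5000 11.2500]
tr(P') = 20.9737

-0.9474 0.0000


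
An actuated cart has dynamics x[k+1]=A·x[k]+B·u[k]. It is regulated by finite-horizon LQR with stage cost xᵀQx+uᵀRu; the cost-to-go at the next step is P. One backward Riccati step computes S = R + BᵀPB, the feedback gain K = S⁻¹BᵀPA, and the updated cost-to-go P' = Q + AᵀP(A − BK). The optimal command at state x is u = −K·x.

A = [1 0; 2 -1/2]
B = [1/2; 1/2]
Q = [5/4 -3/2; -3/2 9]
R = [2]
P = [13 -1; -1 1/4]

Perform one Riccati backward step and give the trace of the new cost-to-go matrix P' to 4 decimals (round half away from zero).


14.5779

BᵀP = [6.0000 -0.3750]
S = R + BᵀPB = [2] + [2.8125] = [4.8125]
BᵀPA = [5.2500 0.1875]
K = S⁻¹·BᵀPA = [1.0909 0.0390]
A−BK = [0.4545 -0.0195; 1.4545 -0.5195]
AᵀP(A−BK) = [4.2727 0.0455; 0.0455 0.0552]
P' = Q + AᵀP(A−BK) = [5.5227 -1.4545; -1.4545 9.0552]
tr(P') = 14.5779


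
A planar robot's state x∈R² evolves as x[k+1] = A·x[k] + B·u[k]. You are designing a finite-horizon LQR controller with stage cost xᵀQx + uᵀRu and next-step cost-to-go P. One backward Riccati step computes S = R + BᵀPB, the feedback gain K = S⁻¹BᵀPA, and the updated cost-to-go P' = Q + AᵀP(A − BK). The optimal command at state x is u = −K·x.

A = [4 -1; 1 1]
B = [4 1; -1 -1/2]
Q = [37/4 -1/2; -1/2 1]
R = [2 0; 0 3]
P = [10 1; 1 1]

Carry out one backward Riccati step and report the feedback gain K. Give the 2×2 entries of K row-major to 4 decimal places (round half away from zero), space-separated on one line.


BᵀP = [39.0000 3.0000; 9.5000 0.5000]
S = R + BᵀPB = [2 0; 0 3] + [153.0000 37.5000; 37.5000 9.2500] = [155.0000 37.5000; 37.5000 12.2500]
BᵀPA = [159.0000 -36.0000; 38.5000 -9.0000]
K = S⁻¹·BᵀPA = [1.0234 -0.2102; 0.0102 -0.0914]
A−BK = [-0.1036 -0.0680; 2.0284 0.7442]
AᵀP(A−BK) = [5.8964 0.9320; 0.9320 0.6122]
P' = Q + AᵀP(A−BK) = [15.1464 0.4320; 0.4320 1.6122]
tr(P') = 16.7586

1.0234 -0.2102 0.0102 -0.0914


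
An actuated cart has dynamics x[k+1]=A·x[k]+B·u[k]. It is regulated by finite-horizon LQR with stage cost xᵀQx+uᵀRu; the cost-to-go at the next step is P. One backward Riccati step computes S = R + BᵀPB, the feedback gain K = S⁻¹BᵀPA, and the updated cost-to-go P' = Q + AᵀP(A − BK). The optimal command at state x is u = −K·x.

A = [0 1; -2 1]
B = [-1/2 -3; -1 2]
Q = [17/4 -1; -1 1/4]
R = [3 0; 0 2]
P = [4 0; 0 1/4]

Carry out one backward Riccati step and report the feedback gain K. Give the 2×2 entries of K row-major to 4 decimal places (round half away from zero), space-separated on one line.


0.1845 -0.1808 -0.0517 -0.2694

BᵀP = [-2.0000 -0.2500; -12.0000 0.5000]
S = R + BᵀPB = [3 0; 0 2] + [1.2500 5.5000; 5.5000 37.0000] = [4.2500 5.5000; 5.5000 39.0000]
BᵀPA = [0.5000 -2.2500; -1.0000 -11.5000]
K = S⁻¹·BᵀPA = [0.1845 -0.1808; -0.0517 -0.2694]
A−BK = [-0.0627 0.1015; -1.7122 1.3579]
AᵀP(A−BK) = [0.8561 -0.6790; -0.6790 0.7454]
P' = Q + AᵀP(A−BK) = [5.1061 -1.6790; -1.6790 0.9954]
tr(P') = 6.1015


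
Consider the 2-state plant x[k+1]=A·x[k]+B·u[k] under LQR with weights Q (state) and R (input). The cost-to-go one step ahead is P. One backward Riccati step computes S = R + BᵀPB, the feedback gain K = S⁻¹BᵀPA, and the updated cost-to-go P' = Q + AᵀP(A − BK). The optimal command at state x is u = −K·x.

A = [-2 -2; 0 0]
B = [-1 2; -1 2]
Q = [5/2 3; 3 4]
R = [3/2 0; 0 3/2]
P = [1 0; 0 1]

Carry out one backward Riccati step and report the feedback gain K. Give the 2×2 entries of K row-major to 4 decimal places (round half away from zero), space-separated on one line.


BᵀP = [-1.0000 -1.0000; 2.0000 2.0000]
S = R + BᵀPB = [3/2 0; 0 3/2] + [2.0000 -4.0000; -4.0000 8.0000] = [3.5000 -4.0000; -4.0000 9.5000]
BᵀPA = [2.0000 2.0000; -4.0000 -4.0000]
K = S⁻¹·BᵀPA = [0.1739 0.1739; -0.3478 -0.3478]
A−BK = [-1.1304 -1.1304; 0.8696 0.8696]
AᵀP(A−BK) = [2.2609 2.2609; 2.2609 2.2609]
P' = Q + AᵀP(A−BK) = [4.7609 5.2609; 5.2609 6.2609]
tr(P') = 11.0217

0.1739 0.1739 -0.3478 -0.3478


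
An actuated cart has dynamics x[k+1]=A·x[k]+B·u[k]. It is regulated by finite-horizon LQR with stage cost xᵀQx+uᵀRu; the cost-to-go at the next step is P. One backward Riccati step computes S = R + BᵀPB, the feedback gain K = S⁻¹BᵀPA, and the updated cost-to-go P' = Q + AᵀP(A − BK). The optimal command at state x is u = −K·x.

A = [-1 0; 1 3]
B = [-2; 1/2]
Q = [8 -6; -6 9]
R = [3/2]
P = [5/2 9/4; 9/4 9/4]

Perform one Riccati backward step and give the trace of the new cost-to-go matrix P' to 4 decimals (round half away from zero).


23.9112

BᵀP = [-3.8750 -3.3750]
S = R + BᵀPB = [3/2] + [6.0625] = [7.5625]
BᵀPA = [0.5000 -10.1250]
K = S⁻¹·BᵀPA = [0.0661 -1.3388]
A−BK = [-0.8678 -2.6777; 0.9669 3.6694]
AᵀP(A−BK) = [0.2169 0.6694; 0.6694 6.6942]
P' = Q + AᵀP(A−BK) = [8.2169 -5.3306; -5.3306 15.6942]
tr(P') = 23.9112


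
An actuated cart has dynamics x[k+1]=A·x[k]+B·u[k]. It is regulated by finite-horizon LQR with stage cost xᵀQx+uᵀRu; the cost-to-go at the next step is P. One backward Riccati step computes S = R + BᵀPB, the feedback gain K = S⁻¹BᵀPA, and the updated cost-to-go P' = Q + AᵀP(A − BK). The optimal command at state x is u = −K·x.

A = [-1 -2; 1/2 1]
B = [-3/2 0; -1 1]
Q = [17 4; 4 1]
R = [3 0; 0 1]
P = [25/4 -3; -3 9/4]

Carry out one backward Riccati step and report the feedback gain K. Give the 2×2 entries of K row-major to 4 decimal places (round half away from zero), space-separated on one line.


0.5305 1.0610 0.9020 1.8040

BᵀP = [-6.3750 2.2500; -3.0000 2.2500]
S = R + BᵀPB = [3 0; 0 1] + [7.3125 2.2500; 2.2500 2.2500] = [10.3125 2.2500; 2.2500 3.2500]
BᵀPA = [7.5000 15.0000; 4.1250 8.2500]
K = S⁻¹·BᵀPA = [0.5305 1.0610; 0.9020 1.8040]
A−BK = [-0.2043 -0.4086; 0.1285 0.2570]
AᵀP(A−BK) = [2.1133 4.2265; 4.2265 8.4530]
P' = Q + AᵀP(A−BK) = [19.1133 8.2265; 8.2265 9.4530]
tr(P') = 28.5663


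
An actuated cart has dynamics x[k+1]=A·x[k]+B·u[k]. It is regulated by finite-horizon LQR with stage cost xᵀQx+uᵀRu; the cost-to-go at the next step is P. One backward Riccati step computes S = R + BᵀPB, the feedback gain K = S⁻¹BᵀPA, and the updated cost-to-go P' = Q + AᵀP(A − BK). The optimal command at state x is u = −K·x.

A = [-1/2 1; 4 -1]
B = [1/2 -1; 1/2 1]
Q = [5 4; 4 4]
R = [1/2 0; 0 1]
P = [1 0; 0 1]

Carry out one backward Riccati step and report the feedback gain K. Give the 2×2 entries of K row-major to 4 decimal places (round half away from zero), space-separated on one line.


1.7500 0.0000 1.5000 -0.6667

BᵀP = [0.5000 0.5000; -1.0000 1.0000]
S = R + BᵀPB = [1/2 0; 0 1] + [0.5000 0.0000; 0.0000 2.0000] = [1.0000 0.0000; 0.0000 3.0000]
BᵀPA = [1.7500 0.0000; 4.5000 -2.0000]
K = S⁻¹·BᵀPA = [1.7500 0.0000; 1.5000 -0.6667]
A−BK = [0.1250 0.3333; 1.6250 -0.3333]
AᵀP(A−BK) = [6.4375 -1.5000; -1.5000 0.6667]
P' = Q + AᵀP(A−BK) = [11.4375 2.5000; 2.5000 4.6667]
tr(P') = 16.1042


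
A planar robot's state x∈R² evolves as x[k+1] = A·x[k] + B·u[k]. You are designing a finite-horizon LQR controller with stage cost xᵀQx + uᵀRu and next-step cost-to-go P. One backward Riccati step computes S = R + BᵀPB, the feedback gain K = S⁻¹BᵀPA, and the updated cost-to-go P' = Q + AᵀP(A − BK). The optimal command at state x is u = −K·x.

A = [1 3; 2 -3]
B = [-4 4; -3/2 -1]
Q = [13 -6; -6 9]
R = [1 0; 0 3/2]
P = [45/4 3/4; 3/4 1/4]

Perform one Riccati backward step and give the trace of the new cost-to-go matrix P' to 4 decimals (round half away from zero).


24.3118

BᵀP = [-46.1250 -3.3750; 44.2500 2.7500]
S = R + BᵀPB = [1 0; 0 3/2] + [189.5625 -181.1250; -181.1250 174.2500] = [190.5625 -181.1250; -181.1250 175.7500]
BᵀPA = [-52.8750 -128.2500; 49.7500 124.5000]
K = S⁻¹·BᵀPA = [-0.4113 0.0148; -0.1409 0.7236]
A−BK = [-0.0820 0.1646; 1.2421 -2.2542]
AᵀP(A−BK) = [0.5075 -0.7188; -0.7188 1.8043]
P' = Q + AᵀP(A−BK) = [13.5075 -6.7188; -6.7188 10.8043]
tr(P') = 24.3118


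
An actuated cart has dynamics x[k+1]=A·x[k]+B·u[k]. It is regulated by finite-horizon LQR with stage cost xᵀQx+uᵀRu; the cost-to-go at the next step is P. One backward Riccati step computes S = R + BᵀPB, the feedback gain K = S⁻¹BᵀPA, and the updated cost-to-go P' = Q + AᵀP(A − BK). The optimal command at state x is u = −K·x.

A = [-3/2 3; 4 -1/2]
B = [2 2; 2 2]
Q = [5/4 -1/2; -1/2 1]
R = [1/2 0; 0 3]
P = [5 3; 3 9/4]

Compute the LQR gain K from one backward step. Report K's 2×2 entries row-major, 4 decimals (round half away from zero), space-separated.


0.2888 0.6858 0.0481 0.1143

BᵀP = [16.0000 10.5000; 16.0000 10.5000]
S = R + BᵀPB = [1/2 0; 0 3] + [53.0000 53.0000; 53.0000 53.0000] = [53.5000 53.0000; 53.0000 56.0000]
BᵀPA = [18.0000 42.7500; 18.0000 42.7500]
K = S⁻¹·BᵀPA = [0.2888 0.6858; 0.0481 0.1143]
A−BK = [-2.1738 1.3997; 3.3262 -2.1003]
AᵀP(A−BK) = [5.1858 -3.1524; -3.1524 2.3568]
P' = Q + AᵀP(A−BK) = [6.4358 -3.6524; -3.6524 3.3568]
tr(P') = 9.7926


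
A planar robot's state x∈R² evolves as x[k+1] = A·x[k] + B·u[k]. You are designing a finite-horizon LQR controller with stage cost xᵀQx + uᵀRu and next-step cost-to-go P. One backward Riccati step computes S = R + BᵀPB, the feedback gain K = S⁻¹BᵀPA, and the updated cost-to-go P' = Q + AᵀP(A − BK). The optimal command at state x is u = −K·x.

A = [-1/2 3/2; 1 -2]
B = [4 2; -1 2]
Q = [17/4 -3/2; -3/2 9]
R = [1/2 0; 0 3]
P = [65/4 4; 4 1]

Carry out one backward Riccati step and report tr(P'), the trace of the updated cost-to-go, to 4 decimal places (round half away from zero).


BᵀP = [61.0000 15.0000; 40.5000 10.0000]
S = R + BᵀPB = [1/2 0; 0 3] + [229.0000 152.0000; 152.0000 101.0000] = [229.5000 152.0000; 152.0000 104.0000]
BᵀPA = [-15.5000 61.5000; -10.2500 40.7500]
K = S⁻¹·BᵀPA = [-0.0707 0.2644; 0.0047 0.0054]
A−BK = [-0.2268 0.4316; 0.9198 -1.7464]
AᵀP(A−BK) = [0.0156 -0.0340; -0.0340 0.0820]
P' = Q + AᵀP(A−BK) = [4.2656 -1.5340; -1.5340 9.0820]
tr(P') = 13.3476

13.3476


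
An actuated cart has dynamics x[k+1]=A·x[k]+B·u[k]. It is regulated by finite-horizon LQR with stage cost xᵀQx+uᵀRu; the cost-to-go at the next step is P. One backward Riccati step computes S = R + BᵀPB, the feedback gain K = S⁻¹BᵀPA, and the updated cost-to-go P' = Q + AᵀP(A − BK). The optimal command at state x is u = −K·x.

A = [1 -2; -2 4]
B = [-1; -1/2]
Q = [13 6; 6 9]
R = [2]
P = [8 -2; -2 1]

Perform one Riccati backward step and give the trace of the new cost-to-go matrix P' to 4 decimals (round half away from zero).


61.3939

BᵀP = [-7.0000 1.5000]
S = R + BᵀPB = [2] + [6.2500] = [8.2500]
BᵀPA = [-10.0000 20.0000]
K = S⁻¹·BᵀPA = [-1.2121 2.4242]
A−BK = [-0.2121 0.4242; -2.6061 5.2121]
AᵀP(A−BK) = [7.8788 -15.7576; -15.7576 31.5152]
P' = Q + AᵀP(A−BK) = [20.8788 -9.7576; -9.7576 40.5152]
tr(P') = 61.3939


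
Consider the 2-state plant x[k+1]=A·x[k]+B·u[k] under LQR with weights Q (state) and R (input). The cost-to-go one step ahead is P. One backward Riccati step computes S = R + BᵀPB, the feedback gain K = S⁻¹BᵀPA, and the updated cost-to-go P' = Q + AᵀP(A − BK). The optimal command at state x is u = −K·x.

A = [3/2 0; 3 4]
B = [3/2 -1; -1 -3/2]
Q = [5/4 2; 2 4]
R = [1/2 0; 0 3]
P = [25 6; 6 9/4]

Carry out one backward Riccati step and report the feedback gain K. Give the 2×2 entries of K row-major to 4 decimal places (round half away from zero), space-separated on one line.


BᵀP = [31.5000 6.7500; -34.0000 -9.3750]
S = R + BᵀPB = [1/2 0; 0 3] + [40.5000 -41.6250; -41.6250 48.0625] = [41.0000 -41.6250; -41.6250 51.0625]
BᵀPA = [67.5000 27.0000; -79.1250 -37.5000]
K = S⁻¹·BᵀPA = [0.4243 -0.5050; -1.2037 -1.1460]
A−BK = [-0.3401 -0.3886; 1.6188 1.7760]
AᵀP(A−BK) = [6.6176 6.4055; 6.4055 6.6580]
P' = Q + AᵀP(A−BK) = [7.8676 8.4055; 8.4055 10.6580]
tr(P') = 18.5256

0.4243 -0.5050 -1.2037 -1.1460


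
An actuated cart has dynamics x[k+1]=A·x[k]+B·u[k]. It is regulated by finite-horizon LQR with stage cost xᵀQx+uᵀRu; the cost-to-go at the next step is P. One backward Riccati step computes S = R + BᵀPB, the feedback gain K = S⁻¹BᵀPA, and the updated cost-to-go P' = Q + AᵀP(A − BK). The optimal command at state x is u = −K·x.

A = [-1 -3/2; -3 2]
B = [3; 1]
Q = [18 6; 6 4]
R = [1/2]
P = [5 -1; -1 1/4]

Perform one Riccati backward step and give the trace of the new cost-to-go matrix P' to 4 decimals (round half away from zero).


23.0016

BᵀP = [14.0000 -2.7500]
S = R + BᵀPB = [1/2] + [39.2500] = [39.7500]
BᵀPA = [-5.7500 -26.5000]
K = S⁻¹·BᵀPA = [-0.1447 -0.6667]
A−BK = [-0.5660 0.5000; -2.8553 2.6667]
AᵀP(A−BK) = [0.4182 -0.3333; -0.3333 0.5833]
P' = Q + AᵀP(A−BK) = [18.4182 5.6667; 5.6667 4.5833]
tr(P') = 23.0016


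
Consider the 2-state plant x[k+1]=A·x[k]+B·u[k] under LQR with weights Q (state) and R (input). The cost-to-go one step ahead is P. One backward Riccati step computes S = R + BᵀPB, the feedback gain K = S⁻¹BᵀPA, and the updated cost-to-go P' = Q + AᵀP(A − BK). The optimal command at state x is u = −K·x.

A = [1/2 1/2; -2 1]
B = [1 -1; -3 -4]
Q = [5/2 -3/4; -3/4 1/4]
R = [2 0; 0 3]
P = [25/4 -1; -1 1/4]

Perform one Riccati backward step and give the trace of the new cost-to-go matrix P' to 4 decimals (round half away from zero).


3.5144

BᵀP = [9.2500 -1.7500; -2.2500 0.0000]
S = R + BᵀPB = [2 0; 0 3] + [14.5000 -2.2500; -2.2500 2.2500] = [16.5000 -2.2500; -2.2500 5.2500]
BᵀPA = [8.1250 2.8750; -1.1250 -1.1250]
K = S⁻¹·BᵀPA = [0.4920 0.1540; -0.0034 -0.1483]
A−BK = [0.0046 0.1977; -0.5379 0.8690]
AᵀP(A−BK) = [0.5615 0.1443; 0.1443 0.2029]
P' = Q + AᵀP(A−BK) = [3.0615 -0.6057; -0.6057 0.4529]
tr(P') = 3.5144


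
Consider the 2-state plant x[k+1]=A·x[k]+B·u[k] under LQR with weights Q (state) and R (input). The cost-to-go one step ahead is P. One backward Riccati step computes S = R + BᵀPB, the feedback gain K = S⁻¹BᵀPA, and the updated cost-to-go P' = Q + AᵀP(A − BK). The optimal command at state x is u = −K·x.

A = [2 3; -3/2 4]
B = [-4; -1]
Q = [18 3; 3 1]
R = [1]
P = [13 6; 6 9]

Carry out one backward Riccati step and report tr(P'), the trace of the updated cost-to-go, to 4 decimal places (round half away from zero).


91.6100

BᵀP = [-58.0000 -33.0000]
S = R + BᵀPB = [1] + [265.0000] = [266.0000]
BᵀPA = [-66.5000 -306.0000]
K = S⁻¹·BᵀPA = [-0.2500 -1.1504]
A−BK = [1.0000 -1.6015; -1.7500 2.8496]
AᵀP(A−BK) = [19.6250 -31.5000; -31.5000 52.9850]
P' = Q + AᵀP(A−BK) = [37.6250 -28.5000; -28.5000 53.9850]
tr(P') = 91.6100


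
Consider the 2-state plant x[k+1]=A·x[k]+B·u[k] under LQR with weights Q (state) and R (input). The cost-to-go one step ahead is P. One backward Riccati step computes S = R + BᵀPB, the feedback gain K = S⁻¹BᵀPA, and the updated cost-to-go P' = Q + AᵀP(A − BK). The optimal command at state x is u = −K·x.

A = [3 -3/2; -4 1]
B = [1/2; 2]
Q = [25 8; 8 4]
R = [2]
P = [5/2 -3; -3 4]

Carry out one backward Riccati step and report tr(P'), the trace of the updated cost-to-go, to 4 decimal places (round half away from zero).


63.0990

BᵀP = [-4.7500 6.5000]
S = R + BᵀPB = [2] + [10.6250] = [12.6250]
BᵀPA = [-40.2500 13.6250]
K = S⁻¹·BᵀPA = [-3.1881 1.0792]
A−BK = [4.5941 -2.0396; 2.3762 -1.1584]
AᵀP(A−BK) = [30.1782 -10.8119; -10.8119 3.9208]
P' = Q + AᵀP(A−BK) = [55.1782 -2.8119; -2.8119 7.9208]
tr(P') = 63.0990


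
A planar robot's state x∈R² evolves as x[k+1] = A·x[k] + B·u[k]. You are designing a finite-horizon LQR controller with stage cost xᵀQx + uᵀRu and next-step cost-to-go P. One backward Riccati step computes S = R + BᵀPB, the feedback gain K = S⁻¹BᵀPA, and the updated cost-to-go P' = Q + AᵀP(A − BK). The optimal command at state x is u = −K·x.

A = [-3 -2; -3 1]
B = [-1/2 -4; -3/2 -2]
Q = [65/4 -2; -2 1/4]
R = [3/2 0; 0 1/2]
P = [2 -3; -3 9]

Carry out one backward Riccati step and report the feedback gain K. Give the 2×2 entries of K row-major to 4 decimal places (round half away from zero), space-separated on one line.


1.0715 -1.4003 0.6480 0.5855

BᵀP = [3.5000 -12.0000; -2.0000 -6.0000]
S = R + BᵀPB = [3/2 0; 0 1/2] + [16.2500 10.0000; 10.0000 20.0000] = [17.7500 10.0000; 10.0000 20.5000]
BᵀPA = [25.5000 -19.0000; 24.0000 -2.0000]
K = S⁻¹·BᵀPA = [1.0715 -1.4003; 0.6480 0.5855]
A−BK = [0.1279 -0.3581; -0.0966 0.0706]
AᵀP(A−BK) = [2.1232 -2.3449; -2.3449 3.5656]
P' = Q + AᵀP(A−BK) = [18.3732 -4.3449; -4.3449 3.8156]
tr(P') = 22.1888


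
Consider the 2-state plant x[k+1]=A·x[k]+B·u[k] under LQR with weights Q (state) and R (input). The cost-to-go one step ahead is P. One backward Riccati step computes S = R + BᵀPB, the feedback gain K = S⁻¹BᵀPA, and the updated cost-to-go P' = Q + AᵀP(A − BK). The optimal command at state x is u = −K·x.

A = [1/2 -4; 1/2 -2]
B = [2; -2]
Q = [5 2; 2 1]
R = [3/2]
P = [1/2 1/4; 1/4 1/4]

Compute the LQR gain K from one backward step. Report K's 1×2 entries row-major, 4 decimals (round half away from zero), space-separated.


0.1000 -0.8000

BᵀP = [0.5000 0.0000]
S = R + BᵀPB = [3/2] + [1.0000] = [2.5000]
BᵀPA = [0.2500 -2.0000]
K = S⁻¹·BᵀPA = [0.1000 -0.8000]
A−BK = [0.3000 -2.4000; 0.7000 -3.6000]
AᵀP(A−BK) = [0.2875 -1.8000; -1.8000 11.4000]
P' = Q + AᵀP(A−BK) = [5.2875 0.2000; 0.2000 12.4000]
tr(P') = 17.6875


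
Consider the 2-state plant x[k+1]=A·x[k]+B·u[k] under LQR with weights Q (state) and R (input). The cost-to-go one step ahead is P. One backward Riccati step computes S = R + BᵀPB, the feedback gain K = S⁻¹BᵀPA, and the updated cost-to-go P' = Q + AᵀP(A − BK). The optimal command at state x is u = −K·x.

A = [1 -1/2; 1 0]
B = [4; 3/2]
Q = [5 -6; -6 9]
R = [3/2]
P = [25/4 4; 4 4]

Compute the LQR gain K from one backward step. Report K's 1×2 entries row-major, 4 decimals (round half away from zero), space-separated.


0.3344 -0.0978

BᵀP = [31.0000 22.0000]
S = R + BᵀPB = [3/2] + [157.0000] = [158.5000]
BᵀPA = [53.0000 -15.5000]
K = S⁻¹·BᵀPA = [0.3344 -0.0978]
A−BK = [-0.3375 -0.1088; 0.4984 0.1467]
AᵀP(A−BK) = [0.5276 0.0580; 0.0580 0.0467]
P' = Q + AᵀP(A−BK) = [5.5276 -5.9420; -5.9420 9.0467]
tr(P') = 14.5743


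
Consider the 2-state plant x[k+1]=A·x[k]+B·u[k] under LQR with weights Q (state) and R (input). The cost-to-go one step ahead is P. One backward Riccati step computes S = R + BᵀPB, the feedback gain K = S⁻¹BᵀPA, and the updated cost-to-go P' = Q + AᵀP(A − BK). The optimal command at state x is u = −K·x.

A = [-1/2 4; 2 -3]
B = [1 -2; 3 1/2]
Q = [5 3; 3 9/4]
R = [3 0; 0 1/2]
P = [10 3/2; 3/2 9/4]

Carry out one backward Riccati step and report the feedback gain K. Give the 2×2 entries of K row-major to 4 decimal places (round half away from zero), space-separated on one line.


BᵀP = [14.5000 8.2500; -19.2500 -1.8750]
S = R + BᵀPB = [3 0; 0 1/2] + [39.2500 -24.8750; -24.8750 37.5625] = [42.2500 -24.8750; -24.8750 38.0625]
BᵀPA = [9.2500 33.2500; 5.8750 -71.3750]
K = S⁻¹·BᵀPA = [0.5036 -0.5154; 0.4834 -2.2120]
A−BK = [-0.0367 0.0913; 0.2476 -0.3479]
AᵀP(A−BK) = [1.0017 -1.4875; -1.4875 3.5037]
P' = Q + AᵀP(A−BK) = [6.0017 1.5125; 1.5125 5.7537]
tr(P') = 11.7554

0.5036 -0.5154 0.4834 -2.2120


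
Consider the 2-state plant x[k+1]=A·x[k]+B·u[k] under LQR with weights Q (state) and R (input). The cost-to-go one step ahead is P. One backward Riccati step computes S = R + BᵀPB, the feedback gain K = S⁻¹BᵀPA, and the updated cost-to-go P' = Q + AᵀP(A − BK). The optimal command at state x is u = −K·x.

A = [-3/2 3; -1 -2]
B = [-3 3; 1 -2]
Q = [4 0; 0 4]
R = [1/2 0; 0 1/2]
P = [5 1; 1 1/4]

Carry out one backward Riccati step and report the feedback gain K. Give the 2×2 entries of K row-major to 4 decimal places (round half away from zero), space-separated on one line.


BᵀP = [-14.0000 -2.7500; 13.0000 2.5000]
S = R + BᵀPB = [1/2 0; 0 1/2] + [39.2500 -36.5000; -36.5000 34.0000] = [39.7500 -36.5000; -36.5000 34.5000]
BᵀPA = [23.7500 -36.5000; -22.0000 34.0000]
K = S⁻¹·BᵀPA = [0.4185 -0.4665; -0.1949 0.4920]
A−BK = [0.3403 0.1246; -1.8083 -0.5495]
AᵀP(A−BK) = [0.2724 -0.0974; -0.0974 0.2460]
P' = Q + AᵀP(A−BK) = [4.2724 -0.0974; -0.0974 4.2460]
tr(P') = 8.5184

0.4185 -0.4665 -0.1949 0.4920


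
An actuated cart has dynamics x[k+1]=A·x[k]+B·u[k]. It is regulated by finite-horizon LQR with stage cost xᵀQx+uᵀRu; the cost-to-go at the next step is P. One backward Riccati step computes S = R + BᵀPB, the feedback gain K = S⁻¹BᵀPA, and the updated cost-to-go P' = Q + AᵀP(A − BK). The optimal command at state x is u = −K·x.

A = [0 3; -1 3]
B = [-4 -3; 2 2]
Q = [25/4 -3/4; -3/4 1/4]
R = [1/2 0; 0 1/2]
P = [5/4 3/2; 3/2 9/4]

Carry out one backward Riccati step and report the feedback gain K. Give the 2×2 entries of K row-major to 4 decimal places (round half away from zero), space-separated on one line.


0.6735 -3.6122 -0.7347 3.1224

BᵀP = [-2.0000 -1.5000; -0.7500 0.0000]
S = R + BᵀPB = [1/2 0; 0 1/2] + [5.0000 3.0000; 3.0000 2.2500] = [5.5000 3.0000; 3.0000 2.7500]
BᵀPA = [1.5000 -10.5000; 0.0000 -2.2500]
K = S⁻¹·BᵀPA = [0.6735 -3.6122; -0.7347 3.1224]
A−BK = [0.4898 -2.0816; -0.8776 3.9796]
AᵀP(A−BK) = [1.2398 -5.8316; -5.8316 27.5969]
P' = Q + AᵀP(A−BK) = [7.4898 -6.5816; -6.5816 27.8469]
tr(P') = 35.3367


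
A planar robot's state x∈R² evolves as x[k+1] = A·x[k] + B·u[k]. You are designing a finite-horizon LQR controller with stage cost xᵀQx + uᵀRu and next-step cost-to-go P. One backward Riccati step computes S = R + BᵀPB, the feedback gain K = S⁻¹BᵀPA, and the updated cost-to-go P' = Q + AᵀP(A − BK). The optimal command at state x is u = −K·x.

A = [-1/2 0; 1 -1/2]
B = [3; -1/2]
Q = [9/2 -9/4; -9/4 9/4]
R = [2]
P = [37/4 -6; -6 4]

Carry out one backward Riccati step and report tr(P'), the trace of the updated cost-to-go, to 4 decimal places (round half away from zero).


BᵀP = [30.7500 -20.0000]
S = R + BᵀPB = [2] + [102.2500] = [104.2500]
BᵀPA = [-35.3750 10.0000]
K = S⁻¹·BᵀPA = [-0.3393 0.0959]
A−BK = [0.5180 -0.2878; 0.8303 -0.4520]
AᵀP(A−BK) = [0.3088 -0.1067; -0.1067 0.0408]
P' = Q + AᵀP(A−BK) = [4.8088 -2.3567; -2.3567 2.2908]
tr(P') = 7.0995

7.0995


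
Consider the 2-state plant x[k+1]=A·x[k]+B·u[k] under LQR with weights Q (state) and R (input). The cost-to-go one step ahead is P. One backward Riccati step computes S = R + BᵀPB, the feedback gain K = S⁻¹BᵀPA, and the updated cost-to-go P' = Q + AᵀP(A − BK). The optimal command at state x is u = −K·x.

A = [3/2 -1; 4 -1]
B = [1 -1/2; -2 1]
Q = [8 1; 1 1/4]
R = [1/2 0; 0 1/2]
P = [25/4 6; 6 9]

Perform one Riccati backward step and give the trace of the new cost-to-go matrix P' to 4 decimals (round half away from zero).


76.7446

BᵀP = [-5.7500 -12.0000; 2.8750 6.0000]
S = R + BᵀPB = [1/2 0; 0 1/2] + [18.2500 -9.1250; -9.1250 4.5625] = [18.7500 -9.1250; -9.1250 5.0625]
BᵀPA = [-56.6250 17.7500; 28.3125 -8.8750]
K = S⁻¹·BᵀPA = [-2.4290 0.7614; 1.2145 -0.3807]
A−BK = [4.5362 -1.9517; -2.0724 0.9035]
AᵀP(A−BK) = [58.1381 -24.4826; -24.4826 10.3566]
P' = Q + AᵀP(A−BK) = [66.1381 -23.4826; -23.4826 10.6066]
tr(P') = 76.7446
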